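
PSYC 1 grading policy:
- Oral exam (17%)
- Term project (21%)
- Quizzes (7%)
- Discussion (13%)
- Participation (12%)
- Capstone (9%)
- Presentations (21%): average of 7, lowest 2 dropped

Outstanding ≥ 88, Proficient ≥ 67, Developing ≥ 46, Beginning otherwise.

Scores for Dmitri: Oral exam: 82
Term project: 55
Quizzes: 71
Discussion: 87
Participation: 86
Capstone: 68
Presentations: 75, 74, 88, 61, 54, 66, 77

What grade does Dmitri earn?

Presentations: drop 54, 61 → average of remaining 5 = 380/5 = 76
Weighted total:
  Oral exam 82 × 0.17 = 13.94
  Term project 55 × 0.21 = 11.55
  Quizzes 71 × 0.07 = 4.97
  Discussion 87 × 0.13 = 11.31
  Participation 86 × 0.12 = 10.32
  Capstone 68 × 0.09 = 6.12
  Presentations 76 × 0.21 = 15.96
Sum = 74.17
74.17 is ≥ 67 and < 88 → Proficient

Proficient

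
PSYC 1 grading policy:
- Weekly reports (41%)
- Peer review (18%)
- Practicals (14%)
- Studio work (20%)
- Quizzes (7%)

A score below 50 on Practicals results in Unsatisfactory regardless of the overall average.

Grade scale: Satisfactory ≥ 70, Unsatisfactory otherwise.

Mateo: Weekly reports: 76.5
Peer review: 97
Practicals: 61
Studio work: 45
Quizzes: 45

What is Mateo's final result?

Practicals score 61 ≥ 50: minimum met.
Weighted total:
  Weekly reports 76.5 × 0.41 = 31.365
  Peer review 97 × 0.18 = 17.46
  Practicals 61 × 0.14 = 8.54
  Studio work 45 × 0.2 = 9
  Quizzes 45 × 0.07 = 3.15
Sum = 69.515
69.515 < 70 → Unsatisfactory

Unsatisfactory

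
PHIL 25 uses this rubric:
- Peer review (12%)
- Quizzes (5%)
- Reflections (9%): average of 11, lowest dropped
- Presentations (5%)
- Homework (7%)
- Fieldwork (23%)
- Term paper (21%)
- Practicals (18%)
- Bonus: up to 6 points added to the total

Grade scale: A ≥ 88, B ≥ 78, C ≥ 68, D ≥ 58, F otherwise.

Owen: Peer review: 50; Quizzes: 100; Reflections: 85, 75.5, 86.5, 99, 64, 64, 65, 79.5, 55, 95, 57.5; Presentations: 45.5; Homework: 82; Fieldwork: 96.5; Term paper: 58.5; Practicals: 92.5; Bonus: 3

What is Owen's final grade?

Reflections: drop 55 → average of remaining 10 = 771/10 = 77.1
Weighted total:
  Peer review 50 × 0.12 = 6
  Quizzes 100 × 0.05 = 5
  Reflections 77.1 × 0.09 = 6.939
  Presentations 45.5 × 0.05 = 2.275
  Homework 82 × 0.07 = 5.74
  Fieldwork 96.5 × 0.23 = 22.195
  Term paper 58.5 × 0.21 = 12.285
  Practicals 92.5 × 0.18 = 16.65
Sum = 77.084
Bonus: 77.084 + 3 = 80.084
80.084 is ≥ 78 and < 88 → B

B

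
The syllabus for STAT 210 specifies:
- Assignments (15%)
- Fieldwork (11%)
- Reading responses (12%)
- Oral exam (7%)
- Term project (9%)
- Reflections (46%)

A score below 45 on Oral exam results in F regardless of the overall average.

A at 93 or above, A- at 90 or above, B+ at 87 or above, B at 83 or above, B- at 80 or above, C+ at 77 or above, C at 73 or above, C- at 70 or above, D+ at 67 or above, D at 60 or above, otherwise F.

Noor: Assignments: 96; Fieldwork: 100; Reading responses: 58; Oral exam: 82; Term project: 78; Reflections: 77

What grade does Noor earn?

Oral exam score 82 ≥ 45: minimum met.
Weighted total:
  Assignments 96 × 0.15 = 14.4
  Fieldwork 100 × 0.11 = 11
  Reading responses 58 × 0.12 = 6.96
  Oral exam 82 × 0.07 = 5.74
  Term project 78 × 0.09 = 7.02
  Reflections 77 × 0.46 = 35.42
Sum = 80.54
80.54 is ≥ 80 and < 83 → B-

B-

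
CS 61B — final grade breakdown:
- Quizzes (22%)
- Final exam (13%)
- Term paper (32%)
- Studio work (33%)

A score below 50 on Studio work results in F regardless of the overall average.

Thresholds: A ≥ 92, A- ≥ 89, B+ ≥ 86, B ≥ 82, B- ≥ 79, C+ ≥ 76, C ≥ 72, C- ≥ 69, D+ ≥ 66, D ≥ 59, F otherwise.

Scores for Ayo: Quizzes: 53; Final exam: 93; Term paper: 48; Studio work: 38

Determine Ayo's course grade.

Studio work score 38 < 50: minimum not met.
Weighted total:
  Quizzes 53 × 0.22 = 11.66
  Final exam 93 × 0.13 = 12.09
  Term paper 48 × 0.32 = 15.36
  Studio work 38 × 0.33 = 12.54
Sum = 51.65
Because the Studio work minimum was not met, the result is F.

F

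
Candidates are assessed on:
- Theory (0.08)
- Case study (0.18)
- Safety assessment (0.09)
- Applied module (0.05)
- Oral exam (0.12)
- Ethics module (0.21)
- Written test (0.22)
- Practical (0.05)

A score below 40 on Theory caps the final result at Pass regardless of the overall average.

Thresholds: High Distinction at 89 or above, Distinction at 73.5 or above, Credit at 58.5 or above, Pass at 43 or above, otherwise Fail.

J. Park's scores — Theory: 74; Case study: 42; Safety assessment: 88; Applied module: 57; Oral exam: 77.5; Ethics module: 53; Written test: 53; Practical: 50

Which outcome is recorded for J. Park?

Theory score 74 ≥ 40: minimum met.
Weighted total:
  Theory 74 × 0.08 = 5.92
  Case study 42 × 0.18 = 7.56
  Safety assessment 88 × 0.09 = 7.92
  Applied module 57 × 0.05 = 2.85
  Oral exam 77.5 × 0.12 = 9.3
  Ethics module 53 × 0.21 = 11.13
  Written test 53 × 0.22 = 11.66
  Practical 50 × 0.05 = 2.5
Sum = 58.84
58.84 is ≥ 58.5 and < 73.5 → Credit

Credit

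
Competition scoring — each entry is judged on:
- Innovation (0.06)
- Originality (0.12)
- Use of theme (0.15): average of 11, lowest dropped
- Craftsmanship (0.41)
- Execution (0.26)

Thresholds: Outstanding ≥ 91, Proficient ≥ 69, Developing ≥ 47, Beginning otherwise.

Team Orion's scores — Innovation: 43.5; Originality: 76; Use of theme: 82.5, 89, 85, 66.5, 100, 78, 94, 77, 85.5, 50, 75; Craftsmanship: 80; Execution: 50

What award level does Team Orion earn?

Use of theme: drop 50 → average of remaining 10 = 832.5/10 = 83.25
Weighted total:
  Innovation 43.5 × 0.06 = 2.61
  Originality 76 × 0.12 = 9.12
  Use of theme 83.25 × 0.15 = 12.4875
  Craftsmanship 80 × 0.41 = 32.8
  Execution 50 × 0.26 = 13
Sum = 70.0175
70.0175 is ≥ 69 and < 91 → Proficient

Proficient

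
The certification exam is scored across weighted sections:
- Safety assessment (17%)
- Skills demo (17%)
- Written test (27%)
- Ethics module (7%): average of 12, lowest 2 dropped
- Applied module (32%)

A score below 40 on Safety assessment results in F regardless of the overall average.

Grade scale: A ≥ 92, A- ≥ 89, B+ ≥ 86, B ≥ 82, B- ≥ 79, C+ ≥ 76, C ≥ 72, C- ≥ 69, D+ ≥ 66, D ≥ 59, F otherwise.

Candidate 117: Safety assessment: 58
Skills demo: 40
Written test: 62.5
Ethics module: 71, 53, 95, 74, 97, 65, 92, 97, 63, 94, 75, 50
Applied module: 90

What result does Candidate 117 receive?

Ethics module: drop 50, 53 → average of remaining 10 = 823/10 = 82.3
Safety assessment score 58 ≥ 40: minimum met.
Weighted total:
  Safety assessment 58 × 0.17 = 9.86
  Skills demo 40 × 0.17 = 6.8
  Written test 62.5 × 0.27 = 16.875
  Ethics module 82.3 × 0.07 = 5.761
  Applied module 90 × 0.32 = 28.8
Sum = 68.096
68.096 is ≥ 66 and < 69 → D+

D+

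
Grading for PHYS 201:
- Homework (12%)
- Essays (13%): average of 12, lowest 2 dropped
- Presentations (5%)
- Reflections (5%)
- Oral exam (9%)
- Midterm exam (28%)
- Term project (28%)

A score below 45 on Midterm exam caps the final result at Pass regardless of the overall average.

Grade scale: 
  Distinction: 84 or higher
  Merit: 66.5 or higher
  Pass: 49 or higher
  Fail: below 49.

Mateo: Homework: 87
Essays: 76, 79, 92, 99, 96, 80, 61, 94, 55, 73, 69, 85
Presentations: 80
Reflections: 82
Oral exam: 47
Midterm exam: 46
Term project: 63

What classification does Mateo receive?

Essays: drop 55, 61 → average of remaining 10 = 843/10 = 84.3
Midterm exam score 46 ≥ 45: minimum met.
Weighted total:
  Homework 87 × 0.12 = 10.44
  Essays 84.3 × 0.13 = 10.959
  Presentations 80 × 0.05 = 4
  Reflections 82 × 0.05 = 4.1
  Oral exam 47 × 0.09 = 4.23
  Midterm exam 46 × 0.28 = 12.88
  Term project 63 × 0.28 = 17.64
Sum = 64.249
64.249 is ≥ 49 and < 66.5 → Pass

Pass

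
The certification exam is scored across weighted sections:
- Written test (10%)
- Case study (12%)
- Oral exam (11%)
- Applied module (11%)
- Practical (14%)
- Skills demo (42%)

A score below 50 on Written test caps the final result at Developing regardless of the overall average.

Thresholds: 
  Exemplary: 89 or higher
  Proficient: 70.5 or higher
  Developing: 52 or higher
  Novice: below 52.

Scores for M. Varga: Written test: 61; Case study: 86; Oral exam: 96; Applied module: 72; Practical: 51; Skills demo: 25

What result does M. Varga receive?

Written test score 61 ≥ 50: minimum met.
Weighted total:
  Written test 61 × 0.1 = 6.1
  Case study 86 × 0.12 = 10.32
  Oral exam 96 × 0.11 = 10.56
  Applied module 72 × 0.11 = 7.92
  Practical 51 × 0.14 = 7.14
  Skills demo 25 × 0.42 = 10.5
Sum = 52.54
52.54 is ≥ 52 and < 70.5 → Developing

Developing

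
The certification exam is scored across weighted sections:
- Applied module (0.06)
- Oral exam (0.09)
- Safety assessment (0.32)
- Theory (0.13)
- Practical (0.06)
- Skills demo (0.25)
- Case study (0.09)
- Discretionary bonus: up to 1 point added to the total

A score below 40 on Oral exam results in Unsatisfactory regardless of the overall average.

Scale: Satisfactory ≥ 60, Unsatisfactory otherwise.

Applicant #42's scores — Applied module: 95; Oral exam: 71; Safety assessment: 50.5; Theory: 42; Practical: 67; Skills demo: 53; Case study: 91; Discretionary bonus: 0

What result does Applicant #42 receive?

Oral exam score 71 ≥ 40: minimum met.
Weighted total:
  Applied module 95 × 0.06 = 5.7
  Oral exam 71 × 0.09 = 6.39
  Safety assessment 50.5 × 0.32 = 16.16
  Theory 42 × 0.13 = 5.46
  Practical 67 × 0.06 = 4.02
  Skills demo 53 × 0.25 = 13.25
  Case study 91 × 0.09 = 8.19
Sum = 59.17
Discretionary bonus: 59.17 + 0 = 59.17
59.17 < 60 → Unsatisfactory

Unsatisfactory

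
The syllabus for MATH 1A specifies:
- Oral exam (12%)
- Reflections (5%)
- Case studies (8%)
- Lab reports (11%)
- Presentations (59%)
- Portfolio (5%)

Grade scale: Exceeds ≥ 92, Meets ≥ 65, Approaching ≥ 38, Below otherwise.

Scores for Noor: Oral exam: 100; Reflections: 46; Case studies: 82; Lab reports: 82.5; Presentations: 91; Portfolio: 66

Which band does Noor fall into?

Weighted total:
  Oral exam 100 × 0.12 = 12
  Reflections 46 × 0.05 = 2.3
  Case studies 82 × 0.08 = 6.56
  Lab reports 82.5 × 0.11 = 9.075
  Presentations 91 × 0.59 = 53.69
  Portfolio 66 × 0.05 = 3.3
Sum = 86.925
86.925 is ≥ 65 and < 92 → Meets

Meets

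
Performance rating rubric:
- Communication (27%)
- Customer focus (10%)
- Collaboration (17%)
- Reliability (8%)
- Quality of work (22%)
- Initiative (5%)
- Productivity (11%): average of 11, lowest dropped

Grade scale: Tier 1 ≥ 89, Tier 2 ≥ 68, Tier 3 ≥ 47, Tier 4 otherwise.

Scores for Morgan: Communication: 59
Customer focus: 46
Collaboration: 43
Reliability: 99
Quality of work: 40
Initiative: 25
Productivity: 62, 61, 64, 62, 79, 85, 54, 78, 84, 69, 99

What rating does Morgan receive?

Productivity: drop 54 → average of remaining 10 = 743/10 = 74.3
Weighted total:
  Communication 59 × 0.27 = 15.93
  Customer focus 46 × 0.1 = 4.6
  Collaboration 43 × 0.17 = 7.31
  Reliability 99 × 0.08 = 7.92
  Quality of work 40 × 0.22 = 8.8
  Initiative 25 × 0.05 = 1.25
  Productivity 74.3 × 0.11 = 8.173
Sum = 53.983
53.983 is ≥ 47 and < 68 → Tier 3

Tier 3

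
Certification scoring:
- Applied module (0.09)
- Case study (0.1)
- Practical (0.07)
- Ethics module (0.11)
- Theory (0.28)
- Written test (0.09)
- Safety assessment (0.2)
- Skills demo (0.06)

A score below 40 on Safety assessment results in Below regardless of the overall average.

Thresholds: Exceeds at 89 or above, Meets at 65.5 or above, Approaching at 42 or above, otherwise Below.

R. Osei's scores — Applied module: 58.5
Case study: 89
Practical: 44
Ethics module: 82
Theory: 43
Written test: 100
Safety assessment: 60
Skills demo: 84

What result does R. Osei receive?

Safety assessment score 60 ≥ 40: minimum met.
Weighted total:
  Applied module 58.5 × 0.09 = 5.265
  Case study 89 × 0.1 = 8.9
  Practical 44 × 0.07 = 3.08
  Ethics module 82 × 0.11 = 9.02
  Theory 43 × 0.28 = 12.04
  Written test 100 × 0.09 = 9
  Safety assessment 60 × 0.2 = 12
  Skills demo 84 × 0.06 = 5.04
Sum = 64.345
64.345 is ≥ 42 and < 65.5 → Approaching

Approaching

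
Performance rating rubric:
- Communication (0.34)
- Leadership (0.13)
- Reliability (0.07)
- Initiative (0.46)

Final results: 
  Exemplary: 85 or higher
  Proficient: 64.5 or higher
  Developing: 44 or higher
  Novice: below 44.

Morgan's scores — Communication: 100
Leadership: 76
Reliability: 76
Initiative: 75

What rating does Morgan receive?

Proficient

Weighted total:
  Communication 100 × 0.34 = 34
  Leadership 76 × 0.13 = 9.88
  Reliability 76 × 0.07 = 5.32
  Initiative 75 × 0.46 = 34.5
Sum = 83.7
83.7 is ≥ 64.5 and < 85 → Proficient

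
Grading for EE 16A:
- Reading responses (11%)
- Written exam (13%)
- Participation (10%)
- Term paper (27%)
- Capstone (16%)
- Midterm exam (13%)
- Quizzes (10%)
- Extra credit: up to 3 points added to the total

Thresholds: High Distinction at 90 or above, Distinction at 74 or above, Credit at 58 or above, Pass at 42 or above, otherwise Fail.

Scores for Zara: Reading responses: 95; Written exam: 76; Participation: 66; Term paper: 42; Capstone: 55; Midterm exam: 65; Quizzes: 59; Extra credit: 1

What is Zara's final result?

Weighted total:
  Reading responses 95 × 0.11 = 10.45
  Written exam 76 × 0.13 = 9.88
  Participation 66 × 0.1 = 6.6
  Term paper 42 × 0.27 = 11.34
  Capstone 55 × 0.16 = 8.8
  Midterm exam 65 × 0.13 = 8.45
  Quizzes 59 × 0.1 = 5.9
Sum = 61.42
Extra credit: 61.42 + 1 = 62.42
62.42 is ≥ 58 and < 74 → Credit

Credit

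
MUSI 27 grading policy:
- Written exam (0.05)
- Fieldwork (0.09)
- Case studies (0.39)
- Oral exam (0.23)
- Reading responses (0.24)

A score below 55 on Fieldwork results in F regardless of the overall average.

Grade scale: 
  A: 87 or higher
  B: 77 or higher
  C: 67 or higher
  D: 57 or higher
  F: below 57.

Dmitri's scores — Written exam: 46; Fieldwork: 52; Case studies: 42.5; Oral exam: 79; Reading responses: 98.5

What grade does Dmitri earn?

F

Fieldwork score 52 < 55: minimum not met.
Weighted total:
  Written exam 46 × 0.05 = 2.3
  Fieldwork 52 × 0.09 = 4.68
  Case studies 42.5 × 0.39 = 16.575
  Oral exam 79 × 0.23 = 18.17
  Reading responses 98.5 × 0.24 = 23.64
Sum = 65.365
Because the Fieldwork minimum was not met, the result is F.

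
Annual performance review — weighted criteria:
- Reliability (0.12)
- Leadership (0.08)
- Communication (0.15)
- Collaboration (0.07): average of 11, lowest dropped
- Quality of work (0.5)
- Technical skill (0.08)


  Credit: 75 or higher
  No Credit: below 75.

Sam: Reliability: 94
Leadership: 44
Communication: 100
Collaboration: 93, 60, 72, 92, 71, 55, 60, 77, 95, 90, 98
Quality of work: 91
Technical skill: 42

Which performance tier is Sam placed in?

Credit

Collaboration: drop 55 → average of remaining 10 = 808/10 = 80.8
Weighted total:
  Reliability 94 × 0.12 = 11.28
  Leadership 44 × 0.08 = 3.52
  Communication 100 × 0.15 = 15
  Collaboration 80.8 × 0.07 = 5.656
  Quality of work 91 × 0.5 = 45.5
  Technical skill 42 × 0.08 = 3.36
Sum = 84.316
84.316 ≥ 75 → Credit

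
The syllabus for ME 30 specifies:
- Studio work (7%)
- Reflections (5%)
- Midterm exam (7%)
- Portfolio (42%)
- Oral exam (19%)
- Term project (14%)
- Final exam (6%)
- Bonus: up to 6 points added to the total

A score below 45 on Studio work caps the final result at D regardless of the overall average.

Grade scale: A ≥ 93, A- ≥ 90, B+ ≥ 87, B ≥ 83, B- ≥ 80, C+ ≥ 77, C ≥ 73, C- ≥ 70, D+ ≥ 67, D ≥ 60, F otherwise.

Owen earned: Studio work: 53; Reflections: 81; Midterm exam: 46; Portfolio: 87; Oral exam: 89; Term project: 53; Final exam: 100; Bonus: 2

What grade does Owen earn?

C+

Studio work score 53 ≥ 45: minimum met.
Weighted total:
  Studio work 53 × 0.07 = 3.71
  Reflections 81 × 0.05 = 4.05
  Midterm exam 46 × 0.07 = 3.22
  Portfolio 87 × 0.42 = 36.54
  Oral exam 89 × 0.19 = 16.91
  Term project 53 × 0.14 = 7.42
  Final exam 100 × 0.06 = 6
Sum = 77.85
Bonus: 77.85 + 2 = 79.85
79.85 is ≥ 77 and < 80 → C+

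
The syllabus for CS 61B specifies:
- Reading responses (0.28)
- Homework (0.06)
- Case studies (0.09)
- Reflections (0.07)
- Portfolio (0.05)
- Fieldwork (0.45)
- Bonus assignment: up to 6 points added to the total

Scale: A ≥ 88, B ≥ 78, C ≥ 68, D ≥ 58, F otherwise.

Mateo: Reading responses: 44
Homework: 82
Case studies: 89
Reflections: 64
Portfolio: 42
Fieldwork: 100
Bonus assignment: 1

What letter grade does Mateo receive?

Weighted total:
  Reading responses 44 × 0.28 = 12.32
  Homework 82 × 0.06 = 4.92
  Case studies 89 × 0.09 = 8.01
  Reflections 64 × 0.07 = 4.48
  Portfolio 42 × 0.05 = 2.1
  Fieldwork 100 × 0.45 = 45
Sum = 76.83
Bonus assignment: 76.83 + 1 = 77.83
77.83 is ≥ 68 and < 78 → C

C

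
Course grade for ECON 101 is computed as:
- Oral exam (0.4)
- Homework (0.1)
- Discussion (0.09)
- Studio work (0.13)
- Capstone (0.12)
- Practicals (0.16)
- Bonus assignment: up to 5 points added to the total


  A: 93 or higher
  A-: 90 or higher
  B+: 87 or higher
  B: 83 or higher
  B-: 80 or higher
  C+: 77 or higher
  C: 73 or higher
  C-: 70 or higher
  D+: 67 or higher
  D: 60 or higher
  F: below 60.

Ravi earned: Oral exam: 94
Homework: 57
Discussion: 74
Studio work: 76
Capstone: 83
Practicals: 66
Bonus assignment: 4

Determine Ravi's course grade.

Weighted total:
  Oral exam 94 × 0.4 = 37.6
  Homework 57 × 0.1 = 5.7
  Discussion 74 × 0.09 = 6.66
  Studio work 76 × 0.13 = 9.88
  Capstone 83 × 0.12 = 9.96
  Practicals 66 × 0.16 = 10.56
Sum = 80.36
Bonus assignment: 80.36 + 4 = 84.36
84.36 is ≥ 83 and < 87 → B

B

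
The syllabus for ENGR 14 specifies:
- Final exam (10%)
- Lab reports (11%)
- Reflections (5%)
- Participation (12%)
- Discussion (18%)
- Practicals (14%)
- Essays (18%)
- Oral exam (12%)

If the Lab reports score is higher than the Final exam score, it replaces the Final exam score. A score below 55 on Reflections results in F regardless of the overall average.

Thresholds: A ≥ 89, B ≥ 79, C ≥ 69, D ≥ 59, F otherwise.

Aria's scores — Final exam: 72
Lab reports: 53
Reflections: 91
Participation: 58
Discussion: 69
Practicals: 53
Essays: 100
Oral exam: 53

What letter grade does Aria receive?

D

Lab reports (53) ≤ Final exam (72), so Final exam stays at 72.
Reflections score 91 ≥ 55: minimum met.
Weighted total:
  Final exam 72 × 0.1 = 7.2
  Lab reports 53 × 0.11 = 5.83
  Reflections 91 × 0.05 = 4.55
  Participation 58 × 0.12 = 6.96
  Discussion 69 × 0.18 = 12.42
  Practicals 53 × 0.14 = 7.42
  Essays 100 × 0.18 = 18
  Oral exam 53 × 0.12 = 6.36
Sum = 68.74
68.74 is ≥ 59 and < 69 → D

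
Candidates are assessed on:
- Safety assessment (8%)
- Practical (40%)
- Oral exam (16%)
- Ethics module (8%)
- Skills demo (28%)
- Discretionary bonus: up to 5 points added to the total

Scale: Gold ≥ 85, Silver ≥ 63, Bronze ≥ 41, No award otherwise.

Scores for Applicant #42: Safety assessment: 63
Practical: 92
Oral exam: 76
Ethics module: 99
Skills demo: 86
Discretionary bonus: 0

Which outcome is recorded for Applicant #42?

Gold

Weighted total:
  Safety assessment 63 × 0.08 = 5.04
  Practical 92 × 0.4 = 36.8
  Oral exam 76 × 0.16 = 12.16
  Ethics module 99 × 0.08 = 7.92
  Skills demo 86 × 0.28 = 24.08
Sum = 86
Discretionary bonus: 86 + 0 = 86
86 ≥ 85 → Gold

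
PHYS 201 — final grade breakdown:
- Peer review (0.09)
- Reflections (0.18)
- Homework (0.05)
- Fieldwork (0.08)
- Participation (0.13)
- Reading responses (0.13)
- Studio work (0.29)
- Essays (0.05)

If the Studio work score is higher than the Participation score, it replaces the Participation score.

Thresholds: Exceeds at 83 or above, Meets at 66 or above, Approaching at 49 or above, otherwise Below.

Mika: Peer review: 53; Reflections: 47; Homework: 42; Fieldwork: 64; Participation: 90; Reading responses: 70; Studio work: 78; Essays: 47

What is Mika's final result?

Studio work (78) ≤ Participation (90), so Participation stays at 90.
Weighted total:
  Peer review 53 × 0.09 = 4.77
  Reflections 47 × 0.18 = 8.46
  Homework 42 × 0.05 = 2.1
  Fieldwork 64 × 0.08 = 5.12
  Participation 90 × 0.13 = 11.7
  Reading responses 70 × 0.13 = 9.1
  Studio work 78 × 0.29 = 22.62
  Essays 47 × 0.05 = 2.35
Sum = 66.22
66.22 is ≥ 66 and < 83 → Meets

Meets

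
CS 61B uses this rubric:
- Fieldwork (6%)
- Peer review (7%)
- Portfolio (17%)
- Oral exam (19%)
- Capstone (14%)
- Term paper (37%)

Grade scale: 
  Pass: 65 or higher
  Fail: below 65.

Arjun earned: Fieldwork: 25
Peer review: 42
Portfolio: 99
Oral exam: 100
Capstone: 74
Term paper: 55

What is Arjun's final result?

Weighted total:
  Fieldwork 25 × 0.06 = 1.5
  Peer review 42 × 0.07 = 2.94
  Portfolio 99 × 0.17 = 16.83
  Oral exam 100 × 0.19 = 19
  Capstone 74 × 0.14 = 10.36
  Term paper 55 × 0.37 = 20.35
Sum = 70.98
70.98 ≥ 65 → Pass

Pass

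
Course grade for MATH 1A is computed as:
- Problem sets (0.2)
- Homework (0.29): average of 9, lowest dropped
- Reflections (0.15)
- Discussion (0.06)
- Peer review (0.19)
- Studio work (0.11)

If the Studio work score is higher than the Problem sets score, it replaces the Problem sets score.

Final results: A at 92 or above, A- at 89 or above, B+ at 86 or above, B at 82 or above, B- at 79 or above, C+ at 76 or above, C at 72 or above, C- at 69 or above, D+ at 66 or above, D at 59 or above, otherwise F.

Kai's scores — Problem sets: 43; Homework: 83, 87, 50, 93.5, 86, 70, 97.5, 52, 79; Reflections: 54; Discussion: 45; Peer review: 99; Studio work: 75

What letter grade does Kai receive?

Homework: drop 50 → average of remaining 8 = 648/8 = 81
Studio work (75) > Problem sets (43), so Problem sets counts as 75.
Weighted total:
  Problem sets 75 × 0.2 = 15
  Homework 81 × 0.29 = 23.49
  Reflections 54 × 0.15 = 8.1
  Discussion 45 × 0.06 = 2.7
  Peer review 99 × 0.19 = 18.81
  Studio work 75 × 0.11 = 8.25
Sum = 76.35
76.35 is ≥ 76 and < 79 → C+

C+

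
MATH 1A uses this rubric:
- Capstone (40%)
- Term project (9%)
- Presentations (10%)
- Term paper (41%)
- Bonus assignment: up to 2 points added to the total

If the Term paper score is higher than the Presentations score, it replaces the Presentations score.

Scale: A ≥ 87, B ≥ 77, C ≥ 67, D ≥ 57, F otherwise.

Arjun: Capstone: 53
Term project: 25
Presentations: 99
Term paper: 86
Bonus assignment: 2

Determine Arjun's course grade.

Term paper (86) ≤ Presentations (99), so Presentations stays at 99.
Weighted total:
  Capstone 53 × 0.4 = 21.2
  Term project 25 × 0.09 = 2.25
  Presentations 99 × 0.1 = 9.9
  Term paper 86 × 0.41 = 35.26
Sum = 68.61
Bonus assignment: 68.61 + 2 = 70.61
70.61 is ≥ 67 and < 77 → C

C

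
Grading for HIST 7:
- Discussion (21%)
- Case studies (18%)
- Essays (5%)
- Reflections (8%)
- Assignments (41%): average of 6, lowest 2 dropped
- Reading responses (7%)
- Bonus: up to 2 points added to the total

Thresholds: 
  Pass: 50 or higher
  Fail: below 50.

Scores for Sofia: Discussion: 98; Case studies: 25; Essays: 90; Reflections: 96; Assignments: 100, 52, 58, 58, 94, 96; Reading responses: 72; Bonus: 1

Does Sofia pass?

Assignments: drop 52, 58 → average of remaining 4 = 348/4 = 87
Weighted total:
  Discussion 98 × 0.21 = 20.58
  Case studies 25 × 0.18 = 4.5
  Essays 90 × 0.05 = 4.5
  Reflections 96 × 0.08 = 7.68
  Assignments 87 × 0.41 = 35.67
  Reading responses 72 × 0.07 = 5.04
Sum = 77.97
Bonus: 77.97 + 1 = 78.97
78.97 ≥ 50 → Pass

Pass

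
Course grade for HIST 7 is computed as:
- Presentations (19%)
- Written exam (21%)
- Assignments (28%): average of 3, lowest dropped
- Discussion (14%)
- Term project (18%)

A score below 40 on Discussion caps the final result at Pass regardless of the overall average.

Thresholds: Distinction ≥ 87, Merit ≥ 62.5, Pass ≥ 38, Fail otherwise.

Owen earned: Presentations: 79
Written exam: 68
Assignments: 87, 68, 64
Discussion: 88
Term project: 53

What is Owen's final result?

Merit

Assignments: drop 64 → average of remaining 2 = 155/2 = 77.5
Discussion score 88 ≥ 40: minimum met.
Weighted total:
  Presentations 79 × 0.19 = 15.01
  Written exam 68 × 0.21 = 14.28
  Assignments 77.5 × 0.28 = 21.7
  Discussion 88 × 0.14 = 12.32
  Term project 53 × 0.18 = 9.54
Sum = 72.85
72.85 is ≥ 62.5 and < 87 → Merit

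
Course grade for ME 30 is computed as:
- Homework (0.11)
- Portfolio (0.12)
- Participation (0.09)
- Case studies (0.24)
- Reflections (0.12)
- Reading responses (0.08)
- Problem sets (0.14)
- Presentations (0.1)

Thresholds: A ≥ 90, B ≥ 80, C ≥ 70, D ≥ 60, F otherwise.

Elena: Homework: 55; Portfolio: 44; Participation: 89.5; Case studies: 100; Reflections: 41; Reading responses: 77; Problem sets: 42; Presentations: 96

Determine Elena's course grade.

Weighted total:
  Homework 55 × 0.11 = 6.05
  Portfolio 44 × 0.12 = 5.28
  Participation 89.5 × 0.09 = 8.055
  Case studies 100 × 0.24 = 24
  Reflections 41 × 0.12 = 4.92
  Reading responses 77 × 0.08 = 6.16
  Problem sets 42 × 0.14 = 5.88
  Presentations 96 × 0.1 = 9.6
Sum = 69.945
69.945 is ≥ 60 and < 70 → D

D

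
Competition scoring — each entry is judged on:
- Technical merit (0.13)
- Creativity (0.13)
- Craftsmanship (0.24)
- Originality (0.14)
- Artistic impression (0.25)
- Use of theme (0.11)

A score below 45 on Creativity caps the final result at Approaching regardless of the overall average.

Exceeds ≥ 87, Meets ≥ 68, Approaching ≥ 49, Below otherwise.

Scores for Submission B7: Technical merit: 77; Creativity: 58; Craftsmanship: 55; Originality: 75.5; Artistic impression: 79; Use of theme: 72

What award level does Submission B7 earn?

Creativity score 58 ≥ 45: minimum met.
Weighted total:
  Technical merit 77 × 0.13 = 10.01
  Creativity 58 × 0.13 = 7.54
  Craftsmanship 55 × 0.24 = 13.2
  Originality 75.5 × 0.14 = 10.57
  Artistic impression 79 × 0.25 = 19.75
  Use of theme 72 × 0.11 = 7.92
Sum = 68.99
68.99 is ≥ 68 and < 87 → Meets

Meets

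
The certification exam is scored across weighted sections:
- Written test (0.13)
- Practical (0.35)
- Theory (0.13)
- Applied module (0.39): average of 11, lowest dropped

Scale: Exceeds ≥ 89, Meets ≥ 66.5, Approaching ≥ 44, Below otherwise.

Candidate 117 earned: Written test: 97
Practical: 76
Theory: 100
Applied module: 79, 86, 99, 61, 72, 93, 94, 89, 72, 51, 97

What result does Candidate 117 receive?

Applied module: drop 51 → average of remaining 10 = 842/10 = 84.2
Weighted total:
  Written test 97 × 0.13 = 12.61
  Practical 76 × 0.35 = 26.6
  Theory 100 × 0.13 = 13
  Applied module 84.2 × 0.39 = 32.838
Sum = 85.048
85.048 is ≥ 66.5 and < 89 → Meets

Meets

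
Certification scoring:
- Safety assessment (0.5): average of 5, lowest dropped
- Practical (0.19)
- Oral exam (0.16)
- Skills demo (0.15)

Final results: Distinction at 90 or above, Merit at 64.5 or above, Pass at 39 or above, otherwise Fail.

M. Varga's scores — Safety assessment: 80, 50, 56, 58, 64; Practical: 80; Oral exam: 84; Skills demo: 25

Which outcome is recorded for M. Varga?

Safety assessment: drop 50 → average of remaining 4 = 258/4 = 64.5
Weighted total:
  Safety assessment 64.5 × 0.5 = 32.25
  Practical 80 × 0.19 = 15.2
  Oral exam 84 × 0.16 = 13.44
  Skills demo 25 × 0.15 = 3.75
Sum = 64.64
64.64 is ≥ 64.5 and < 90 → Merit

Merit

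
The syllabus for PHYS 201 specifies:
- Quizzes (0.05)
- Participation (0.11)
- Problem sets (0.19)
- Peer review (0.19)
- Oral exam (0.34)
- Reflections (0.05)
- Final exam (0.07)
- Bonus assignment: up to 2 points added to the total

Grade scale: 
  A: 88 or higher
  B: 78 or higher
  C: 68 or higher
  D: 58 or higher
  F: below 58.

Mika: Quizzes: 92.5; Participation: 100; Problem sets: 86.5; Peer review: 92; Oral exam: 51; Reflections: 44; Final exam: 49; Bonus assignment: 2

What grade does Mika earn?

C

Weighted total:
  Quizzes 92.5 × 0.05 = 4.625
  Participation 100 × 0.11 = 11
  Problem sets 86.5 × 0.19 = 16.435
  Peer review 92 × 0.19 = 17.48
  Oral exam 51 × 0.34 = 17.34
  Reflections 44 × 0.05 = 2.2
  Final exam 49 × 0.07 = 3.43
Sum = 72.51
Bonus assignment: 72.51 + 2 = 74.51
74.51 is ≥ 68 and < 78 → C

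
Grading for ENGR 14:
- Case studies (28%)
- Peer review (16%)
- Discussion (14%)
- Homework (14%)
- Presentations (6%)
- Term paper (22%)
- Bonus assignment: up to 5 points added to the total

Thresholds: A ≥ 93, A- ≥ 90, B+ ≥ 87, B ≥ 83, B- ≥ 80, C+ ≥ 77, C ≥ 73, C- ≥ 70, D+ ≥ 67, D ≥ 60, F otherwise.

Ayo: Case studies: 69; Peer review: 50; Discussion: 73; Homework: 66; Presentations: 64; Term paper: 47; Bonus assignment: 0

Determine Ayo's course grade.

D

Weighted total:
  Case studies 69 × 0.28 = 19.32
  Peer review 50 × 0.16 = 8
  Discussion 73 × 0.14 = 10.22
  Homework 66 × 0.14 = 9.24
  Presentations 64 × 0.06 = 3.84
  Term paper 47 × 0.22 = 10.34
Sum = 60.96
Bonus assignment: 60.96 + 0 = 60.96
60.96 is ≥ 60 and < 67 → D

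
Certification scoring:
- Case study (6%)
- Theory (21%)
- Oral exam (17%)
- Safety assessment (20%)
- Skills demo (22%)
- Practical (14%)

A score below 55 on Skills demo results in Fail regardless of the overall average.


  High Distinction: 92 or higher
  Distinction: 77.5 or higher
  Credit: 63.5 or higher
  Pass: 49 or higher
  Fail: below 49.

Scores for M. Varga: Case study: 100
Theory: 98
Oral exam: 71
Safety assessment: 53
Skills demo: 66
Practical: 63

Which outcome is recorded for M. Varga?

Skills demo score 66 ≥ 55: minimum met.
Weighted total:
  Case study 100 × 0.06 = 6
  Theory 98 × 0.21 = 20.58
  Oral exam 71 × 0.17 = 12.07
  Safety assessment 53 × 0.2 = 10.6
  Skills demo 66 × 0.22 = 14.52
  Practical 63 × 0.14 = 8.82
Sum = 72.59
72.59 is ≥ 63.5 and < 77.5 → Credit

Credit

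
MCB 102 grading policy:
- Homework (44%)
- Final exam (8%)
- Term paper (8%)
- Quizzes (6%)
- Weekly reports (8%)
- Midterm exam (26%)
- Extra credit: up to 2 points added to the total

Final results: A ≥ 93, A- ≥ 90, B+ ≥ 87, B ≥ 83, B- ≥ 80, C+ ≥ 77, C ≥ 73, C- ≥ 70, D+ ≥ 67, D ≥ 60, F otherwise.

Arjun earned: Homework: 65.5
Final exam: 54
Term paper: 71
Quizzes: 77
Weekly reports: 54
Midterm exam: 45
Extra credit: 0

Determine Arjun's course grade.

F

Weighted total:
  Homework 65.5 × 0.44 = 28.82
  Final exam 54 × 0.08 = 4.32
  Term paper 71 × 0.08 = 5.68
  Quizzes 77 × 0.06 = 4.62
  Weekly reports 54 × 0.08 = 4.32
  Midterm exam 45 × 0.26 = 11.7
Sum = 59.46
Extra credit: 59.46 + 0 = 59.46
59.46 < 60 → F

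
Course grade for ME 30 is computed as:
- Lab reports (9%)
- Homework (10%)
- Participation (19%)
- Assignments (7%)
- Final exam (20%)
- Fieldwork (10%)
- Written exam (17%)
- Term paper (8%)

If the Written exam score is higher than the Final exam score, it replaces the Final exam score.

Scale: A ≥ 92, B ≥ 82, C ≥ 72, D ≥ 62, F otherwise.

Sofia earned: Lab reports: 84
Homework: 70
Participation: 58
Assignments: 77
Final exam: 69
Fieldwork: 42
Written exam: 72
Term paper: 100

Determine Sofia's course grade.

Written exam (72) > Final exam (69), so Final exam counts as 72.
Weighted total:
  Lab reports 84 × 0.09 = 7.56
  Homework 70 × 0.1 = 7
  Participation 58 × 0.19 = 11.02
  Assignments 77 × 0.07 = 5.39
  Final exam 72 × 0.2 = 14.4
  Fieldwork 42 × 0.1 = 4.2
  Written exam 72 × 0.17 = 12.24
  Term paper 100 × 0.08 = 8
Sum = 69.81
69.81 is ≥ 62 and < 72 → D

D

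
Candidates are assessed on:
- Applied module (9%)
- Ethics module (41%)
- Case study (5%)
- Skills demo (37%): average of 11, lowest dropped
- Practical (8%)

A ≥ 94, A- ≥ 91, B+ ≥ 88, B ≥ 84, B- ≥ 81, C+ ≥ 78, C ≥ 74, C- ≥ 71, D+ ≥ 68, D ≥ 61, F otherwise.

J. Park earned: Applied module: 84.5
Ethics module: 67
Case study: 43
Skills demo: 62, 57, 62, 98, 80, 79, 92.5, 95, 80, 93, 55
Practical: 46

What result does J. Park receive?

D+

Skills demo: drop 55 → average of remaining 10 = 798.5/10 = 79.85
Weighted total:
  Applied module 84.5 × 0.09 = 7.605
  Ethics module 67 × 0.41 = 27.47
  Case study 43 × 0.05 = 2.15
  Skills demo 79.85 × 0.37 = 29.5445
  Practical 46 × 0.08 = 3.68
Sum = 70.4495
70.4495 is ≥ 68 and < 71 → D+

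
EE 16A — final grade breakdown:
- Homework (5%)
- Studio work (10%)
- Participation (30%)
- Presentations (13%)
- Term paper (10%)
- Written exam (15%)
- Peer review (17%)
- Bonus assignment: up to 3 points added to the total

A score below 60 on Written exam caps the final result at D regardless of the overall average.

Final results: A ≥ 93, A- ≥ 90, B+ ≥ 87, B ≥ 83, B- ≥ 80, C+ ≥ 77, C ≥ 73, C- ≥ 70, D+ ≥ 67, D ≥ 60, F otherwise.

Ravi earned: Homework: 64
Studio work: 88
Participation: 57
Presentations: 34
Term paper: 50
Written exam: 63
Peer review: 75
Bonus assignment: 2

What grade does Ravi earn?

D

Written exam score 63 ≥ 60: minimum met.
Weighted total:
  Homework 64 × 0.05 = 3.2
  Studio work 88 × 0.1 = 8.8
  Participation 57 × 0.3 = 17.1
  Presentations 34 × 0.13 = 4.42
  Term paper 50 × 0.1 = 5
  Written exam 63 × 0.15 = 9.45
  Peer review 75 × 0.17 = 12.75
Sum = 60.72
Bonus assignment: 60.72 + 2 = 62.72
62.72 is ≥ 60 and < 67 → D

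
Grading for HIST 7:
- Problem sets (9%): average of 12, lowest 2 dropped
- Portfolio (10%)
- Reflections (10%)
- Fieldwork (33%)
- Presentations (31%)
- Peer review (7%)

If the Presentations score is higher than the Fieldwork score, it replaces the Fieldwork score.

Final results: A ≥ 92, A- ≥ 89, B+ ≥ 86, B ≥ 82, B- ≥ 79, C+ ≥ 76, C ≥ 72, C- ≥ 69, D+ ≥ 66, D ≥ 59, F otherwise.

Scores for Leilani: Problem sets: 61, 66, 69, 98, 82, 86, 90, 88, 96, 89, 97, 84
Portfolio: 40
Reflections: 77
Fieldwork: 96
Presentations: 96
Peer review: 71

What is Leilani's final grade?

Problem sets: drop 61, 66 → average of remaining 10 = 879/10 = 87.9
Presentations (96) ≤ Fieldwork (96), so Fieldwork stays at 96.
Weighted total:
  Problem sets 87.9 × 0.09 = 7.911
  Portfolio 40 × 0.1 = 4
  Reflections 77 × 0.1 = 7.7
  Fieldwork 96 × 0.33 = 31.68
  Presentations 96 × 0.31 = 29.76
  Peer review 71 × 0.07 = 4.97
Sum = 86.021
86.021 is ≥ 86 and < 89 → B+

B+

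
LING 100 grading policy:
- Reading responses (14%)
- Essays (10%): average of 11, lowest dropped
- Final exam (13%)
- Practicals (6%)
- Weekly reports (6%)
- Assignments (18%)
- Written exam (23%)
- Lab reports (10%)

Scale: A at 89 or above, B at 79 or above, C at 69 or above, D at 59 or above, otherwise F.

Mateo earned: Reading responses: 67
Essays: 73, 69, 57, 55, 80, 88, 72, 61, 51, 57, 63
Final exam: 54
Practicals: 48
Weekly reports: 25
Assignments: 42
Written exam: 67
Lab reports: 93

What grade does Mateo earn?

D

Essays: drop 51 → average of remaining 10 = 675/10 = 67.5
Weighted total:
  Reading responses 67 × 0.14 = 9.38
  Essays 67.5 × 0.1 = 6.75
  Final exam 54 × 0.13 = 7.02
  Practicals 48 × 0.06 = 2.88
  Weekly reports 25 × 0.06 = 1.5
  Assignments 42 × 0.18 = 7.56
  Written exam 67 × 0.23 = 15.41
  Lab reports 93 × 0.1 = 9.3
Sum = 59.8
59.8 is ≥ 59 and < 69 → D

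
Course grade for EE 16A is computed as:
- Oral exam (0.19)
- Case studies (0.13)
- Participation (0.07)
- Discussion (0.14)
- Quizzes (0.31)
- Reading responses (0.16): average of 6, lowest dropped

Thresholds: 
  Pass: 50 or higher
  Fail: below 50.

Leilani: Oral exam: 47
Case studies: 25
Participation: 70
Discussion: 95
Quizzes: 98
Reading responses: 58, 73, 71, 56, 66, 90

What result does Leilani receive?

Reading responses: drop 56 → average of remaining 5 = 358/5 = 71.6
Weighted total:
  Oral exam 47 × 0.19 = 8.93
  Case studies 25 × 0.13 = 3.25
  Participation 70 × 0.07 = 4.9
  Discussion 95 × 0.14 = 13.3
  Quizzes 98 × 0.31 = 30.38
  Reading responses 71.6 × 0.16 = 11.456
Sum = 72.216
72.216 ≥ 50 → Pass

Pass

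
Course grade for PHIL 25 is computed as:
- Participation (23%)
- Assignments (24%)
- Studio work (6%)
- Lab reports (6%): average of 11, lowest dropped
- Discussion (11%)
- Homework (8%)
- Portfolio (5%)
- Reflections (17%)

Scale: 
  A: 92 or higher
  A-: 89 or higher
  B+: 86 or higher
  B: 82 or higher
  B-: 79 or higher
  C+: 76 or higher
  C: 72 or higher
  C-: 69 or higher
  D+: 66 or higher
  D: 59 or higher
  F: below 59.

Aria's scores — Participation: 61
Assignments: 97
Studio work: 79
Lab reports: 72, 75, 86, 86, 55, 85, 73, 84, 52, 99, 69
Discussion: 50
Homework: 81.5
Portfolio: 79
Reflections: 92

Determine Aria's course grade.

C+

Lab reports: drop 52 → average of remaining 10 = 784/10 = 78.4
Weighted total:
  Participation 61 × 0.23 = 14.03
  Assignments 97 × 0.24 = 23.28
  Studio work 79 × 0.06 = 4.74
  Lab reports 78.4 × 0.06 = 4.704
  Discussion 50 × 0.11 = 5.5
  Homework 81.5 × 0.08 = 6.52
  Portfolio 79 × 0.05 = 3.95
  Reflections 92 × 0.17 = 15.64
Sum = 78.364
78.364 is ≥ 76 and < 79 → C+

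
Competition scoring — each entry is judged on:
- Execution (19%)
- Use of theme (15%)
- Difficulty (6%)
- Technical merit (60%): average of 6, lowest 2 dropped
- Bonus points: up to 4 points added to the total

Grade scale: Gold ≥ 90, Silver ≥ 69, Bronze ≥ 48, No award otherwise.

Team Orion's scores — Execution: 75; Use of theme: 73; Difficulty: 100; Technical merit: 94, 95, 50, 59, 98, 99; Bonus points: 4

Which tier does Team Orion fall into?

Gold

Technical merit: drop 50, 59 → average of remaining 4 = 386/4 = 96.5
Weighted total:
  Execution 75 × 0.19 = 14.25
  Use of theme 73 × 0.15 = 10.95
  Difficulty 100 × 0.06 = 6
  Technical merit 96.5 × 0.6 = 57.9
Sum = 89.1
Bonus points: 89.1 + 4 = 93.1
93.1 ≥ 90 → Gold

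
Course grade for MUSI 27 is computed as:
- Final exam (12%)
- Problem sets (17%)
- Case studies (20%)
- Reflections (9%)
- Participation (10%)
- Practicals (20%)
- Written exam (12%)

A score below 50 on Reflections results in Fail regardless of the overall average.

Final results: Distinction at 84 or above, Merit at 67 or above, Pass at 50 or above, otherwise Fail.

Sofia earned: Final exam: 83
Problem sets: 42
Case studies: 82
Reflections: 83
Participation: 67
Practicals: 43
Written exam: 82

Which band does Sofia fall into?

Reflections score 83 ≥ 50: minimum met.
Weighted total:
  Final exam 83 × 0.12 = 9.96
  Problem sets 42 × 0.17 = 7.14
  Case studies 82 × 0.2 = 16.4
  Reflections 83 × 0.09 = 7.47
  Participation 67 × 0.1 = 6.7
  Practicals 43 × 0.2 = 8.6
  Written exam 82 × 0.12 = 9.84
Sum = 66.11
66.11 is ≥ 50 and < 67 → Pass

Pass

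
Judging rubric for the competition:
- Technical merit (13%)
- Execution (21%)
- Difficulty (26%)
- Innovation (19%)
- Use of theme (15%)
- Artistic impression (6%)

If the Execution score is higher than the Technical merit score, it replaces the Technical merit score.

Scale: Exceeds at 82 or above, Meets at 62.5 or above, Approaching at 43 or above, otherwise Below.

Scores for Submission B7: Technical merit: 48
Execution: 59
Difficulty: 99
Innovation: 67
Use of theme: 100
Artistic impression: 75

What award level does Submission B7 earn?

Execution (59) > Technical merit (48), so Technical merit counts as 59.
Weighted total:
  Technical merit 59 × 0.13 = 7.67
  Execution 59 × 0.21 = 12.39
  Difficulty 99 × 0.26 = 25.74
  Innovation 67 × 0.19 = 12.73
  Use of theme 100 × 0.15 = 15
  Artistic impression 75 × 0.06 = 4.5
Sum = 78.03
78.03 is ≥ 62.5 and < 82 → Meets

Meets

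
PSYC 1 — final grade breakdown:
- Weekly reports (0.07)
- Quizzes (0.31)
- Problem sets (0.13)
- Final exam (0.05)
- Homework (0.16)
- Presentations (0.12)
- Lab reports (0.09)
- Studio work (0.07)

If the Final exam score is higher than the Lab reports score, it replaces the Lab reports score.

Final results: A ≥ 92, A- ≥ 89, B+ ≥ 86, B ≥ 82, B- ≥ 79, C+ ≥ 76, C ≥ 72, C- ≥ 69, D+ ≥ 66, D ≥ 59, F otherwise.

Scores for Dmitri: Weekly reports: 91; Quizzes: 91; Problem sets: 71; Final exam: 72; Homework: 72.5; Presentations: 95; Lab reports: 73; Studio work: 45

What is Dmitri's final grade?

B-

Final exam (72) ≤ Lab reports (73), so Lab reports stays at 73.
Weighted total:
  Weekly reports 91 × 0.07 = 6.37
  Quizzes 91 × 0.31 = 28.21
  Problem sets 71 × 0.13 = 9.23
  Final exam 72 × 0.05 = 3.6
  Homework 72.5 × 0.16 = 11.6
  Presentations 95 × 0.12 = 11.4
  Lab reports 73 × 0.09 = 6.57
  Studio work 45 × 0.07 = 3.15
Sum = 80.13
80.13 is ≥ 79 and < 82 → B-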